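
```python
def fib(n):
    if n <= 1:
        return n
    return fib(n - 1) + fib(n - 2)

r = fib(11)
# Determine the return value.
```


fib(11)
= fib(10) + fib(9)
= (fib(9) + fib(8)) + fib(9)
Computing bottom-up: fib(0)=0, fib(1)=1, fib(2)=1, fib(3)=2, fib(4)=3, fib(5)=5, fib(6)=8, fib(7)=13, fib(8)=21, fib(9)=34, fib(10)=55, fib(11)=89
= 89


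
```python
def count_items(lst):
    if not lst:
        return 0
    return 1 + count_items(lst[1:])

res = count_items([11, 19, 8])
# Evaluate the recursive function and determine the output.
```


count_items([11, 19, 8])
= 1 + count_items([19, 8])
= 1 + 1 + count_items([8])
= 1 + 1 + 1 + count_items([])
= 1 + 1 + 1 + 0
= 3


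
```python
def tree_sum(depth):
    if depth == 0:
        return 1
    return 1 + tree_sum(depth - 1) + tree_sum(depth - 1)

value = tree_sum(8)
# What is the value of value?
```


tree_sum(8)
= 1 + tree_sum(7) + tree_sum(7)
= 1 + 2 * tree_sum(7)
tree_sum(k) = 2^(k+1) - 1
tree_sum(0) = 1
tree_sum(1) = 3
tree_sum(2) = 7
tree_sum(3) = 15
tree_sum(4) = 31
tree_sum(8) = 2^9 - 1 = 511


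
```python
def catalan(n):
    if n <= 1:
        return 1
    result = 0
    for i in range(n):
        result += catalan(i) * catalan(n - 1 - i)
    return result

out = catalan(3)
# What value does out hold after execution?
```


catalan(3)
= sum of catalan(i) * catalan(3-1-i) for i in 0..2
First compute sub-values bottom-up:
  catalan(0) = 1, catalan(1) = 1
  catalan(2) = 1*1 + 1*1 = 2
Now catalan(3):
  catalan(0)*catalan(2) = 1*2 = 2
  catalan(1)*catalan(1) = 1*1 = 1
  catalan(2)*catalan(0) = 2*1 = 2
= 2 + 1 + 2
= 5


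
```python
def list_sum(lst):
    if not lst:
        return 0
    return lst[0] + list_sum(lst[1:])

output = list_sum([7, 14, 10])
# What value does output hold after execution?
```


list_sum([7, 14, 10])
= 7 + list_sum([14, 10])
= 7 + 14 + list_sum([10])
= 7 + 14 + 10 + list_sum([])
= 7 + 14 + 10 + 0
= 31


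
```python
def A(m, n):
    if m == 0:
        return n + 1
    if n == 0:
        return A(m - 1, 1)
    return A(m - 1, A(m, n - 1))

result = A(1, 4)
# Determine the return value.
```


A(1, 4)
= A(0, A(1, 3))
First compute A(1, 3) = 5
= A(0, 5)
= 6


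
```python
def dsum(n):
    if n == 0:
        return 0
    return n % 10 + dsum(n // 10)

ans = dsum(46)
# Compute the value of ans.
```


dsum(46)
= 6 + dsum(4)
= 6 + 4 + dsum(0)
= 6 + 4 + 0
= 10


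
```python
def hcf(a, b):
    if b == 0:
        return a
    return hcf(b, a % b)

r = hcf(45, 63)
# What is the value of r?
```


hcf(45, 63)
= hcf(63, 45 % 63) = hcf(63, 45)
= hcf(45, 63 % 45) = hcf(45, 18)
= hcf(18, 45 % 18) = hcf(18, 9)
= hcf(9, 18 % 9) = hcf(9, 0)
b == 0, return a = 9


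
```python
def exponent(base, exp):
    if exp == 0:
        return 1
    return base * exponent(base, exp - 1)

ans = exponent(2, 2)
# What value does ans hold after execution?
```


exponent(2, 2)
= 2 * exponent(2, 1)
= 2 * 2 * exponent(2, 0)
= 2 * 2 * 1
= 4


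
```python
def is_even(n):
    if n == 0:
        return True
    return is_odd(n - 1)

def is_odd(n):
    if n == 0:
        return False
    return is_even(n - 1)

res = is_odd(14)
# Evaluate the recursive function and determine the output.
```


is_odd(14)
= is_even(13)
= is_odd(12)
= is_even(11)
= is_odd(10)
= is_even(9)
= is_odd(8)
= is_even(7)
= is_odd(6)
= is_even(5)
= is_odd(4)
= is_even(3)
= is_odd(2)
= is_even(1)
= is_odd(0)
n == 0: return False
= False


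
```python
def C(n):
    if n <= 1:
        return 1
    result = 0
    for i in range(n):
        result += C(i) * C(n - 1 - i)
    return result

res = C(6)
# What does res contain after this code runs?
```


C(6)
= sum of C(i) * C(6-1-i) for i in 0..5
First compute sub-values bottom-up:
  C(0) = 1, C(1) = 1
  C(2) = 1*1 + 1*1 = 2
  C(3) = 1*2 + 1*1 + 2*1 = 5
  C(4) = 1*5 + 1*2 + 2*1 + 5*1 = 14
  C(5) = 1*14 + 1*5 + 2*2 + 5*1 + 14*1 = 42
Now C(6):
  C(0)*C(5) = 1*42 = 42
  C(1)*C(4) = 1*14 = 14
  C(2)*C(3) = 2*5 = 10
  C(3)*C(2) = 5*2 = 10
  C(4)*C(1) = 14*1 = 14
  C(5)*C(0) = 42*1 = 42
= 42 + 14 + 10 + 10 + 14 + 42
= 132


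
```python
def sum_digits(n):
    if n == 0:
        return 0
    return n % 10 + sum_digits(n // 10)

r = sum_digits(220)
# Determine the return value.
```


sum_digits(220)
= 0 + sum_digits(22)
= 0 + 2 + sum_digits(2)
= 0 + 2 + 2 + sum_digits(0)
= 0 + 2 + 2 + 0
= 4


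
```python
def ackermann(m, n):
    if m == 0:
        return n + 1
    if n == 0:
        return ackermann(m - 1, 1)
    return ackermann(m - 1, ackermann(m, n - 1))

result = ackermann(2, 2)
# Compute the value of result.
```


ackermann(2, 2)
= ackermann(1, ackermann(2, 1))
First compute ackermann(2, 1) = 5
= ackermann(1, 5)
= 7


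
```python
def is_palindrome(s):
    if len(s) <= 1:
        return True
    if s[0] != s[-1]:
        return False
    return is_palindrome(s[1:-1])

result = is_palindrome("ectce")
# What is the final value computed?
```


is_palindrome("ectce")
"ectce": s[0]='e' == s[-1]='e' -> is_palindrome("ctc")
"ctc": s[0]='c' == s[-1]='c' -> is_palindrome("t")
"t": len <= 1 -> True
= True


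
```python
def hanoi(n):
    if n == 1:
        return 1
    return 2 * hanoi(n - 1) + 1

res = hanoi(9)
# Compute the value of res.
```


hanoi(9)
= 2 * hanoi(8) + 1
= 2 * (2 * hanoi(7) + 1) + 1
= 2 * (2 * (2 * hanoi(6) + 1) + 1) + 1
= 2 * (2 * (2 * (2 * hanoi(5) + 1) + 1) + 1) + 1
= 2 * (2 * (2 * (2 * (2 * hanoi(4) + 1) + 1) + 1) + 1) + 1
= 2 * (2 * (2 * (2 * (2 * (2 * hanoi(3) + 1) + 1) + 1) + 1) + 1) + 1
= 2 * (2 * (2 * (2 * (2 * (2 * (2 * hanoi(2) + 1) + 1) + 1) + 1) + 1) + 1) + 1
= 2 * (2 * (2 * (2 * (2 * (2 * (2 * (2 * hanoi(1) + 1) + 1) + 1) + 1) + 1) + 1) + 1) + 1
Now compute bottom-up:
hanoi(1) = 1
hanoi(2) = 2 * 1 + 1 = 3
hanoi(3) = 2 * 3 + 1 = 7
hanoi(4) = 2 * 7 + 1 = 15
hanoi(5) = 2 * 15 + 1 = 31
hanoi(6) = 2 * 31 + 1 = 63
hanoi(7) = 2 * 63 + 1 = 127
hanoi(8) = 2 * 127 + 1 = 255
hanoi(9) = 2 * 255 + 1 = 511
= 511


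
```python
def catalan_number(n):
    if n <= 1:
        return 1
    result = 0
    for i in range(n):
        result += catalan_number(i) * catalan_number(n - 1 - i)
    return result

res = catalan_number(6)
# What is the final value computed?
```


catalan_number(6)
= sum of catalan_number(i) * catalan_number(6-1-i) for i in 0..5
First compute sub-values bottom-up:
  catalan_number(0) = 1, catalan_number(1) = 1
  catalan_number(2) = 1*1 + 1*1 = 2
  catalan_number(3) = 1*2 + 1*1 + 2*1 = 5
  catalan_number(4) = 1*5 + 1*2 + 2*1 + 5*1 = 14
  catalan_number(5) = 1*14 + 1*5 + 2*2 + 5*1 + 14*1 = 42
Now catalan_number(6):
  catalan_number(0)*catalan_number(5) = 1*42 = 42
  catalan_number(1)*catalan_number(4) = 1*14 = 14
  catalan_number(2)*catalan_number(3) = 2*5 = 10
  catalan_number(3)*catalan_number(2) = 5*2 = 10
  catalan_number(4)*catalan_number(1) = 14*1 = 14
  catalan_number(5)*catalan_number(0) = 42*1 = 42
= 42 + 14 + 10 + 10 + 14 + 42
= 132


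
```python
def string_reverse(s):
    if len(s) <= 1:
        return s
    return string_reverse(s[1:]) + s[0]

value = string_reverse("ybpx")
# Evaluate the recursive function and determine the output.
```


string_reverse("ybpx")
= string_reverse("bpx") + "y"
= string_reverse("px") + "b" + "y"
= string_reverse("x") + "p" + "b" + "y"
= "x" + "p" + "b" + "y"
= "xpby"


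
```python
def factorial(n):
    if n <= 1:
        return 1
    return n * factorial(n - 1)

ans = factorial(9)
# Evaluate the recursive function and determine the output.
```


factorial(9)
= 9 * factorial(8)
= 9 * 8 * factorial(7)
= 9 * 8 * 7 * factorial(6)
= 9 * 8 * 7 * 6 * factorial(5)
= 9 * 8 * 7 * 6 * 5 * factorial(4)
= 9 * 8 * 7 * 6 * 5 * 4 * factorial(3)
= 9 * 8 * 7 * 6 * 5 * 4 * 3 * factorial(2)
= 9 * 8 * 7 * 6 * 5 * 4 * 3 * 2 * factorial(1)
= 9 * 8 * 7 * 6 * 5 * 4 * 3 * 2 * 1
= 362880


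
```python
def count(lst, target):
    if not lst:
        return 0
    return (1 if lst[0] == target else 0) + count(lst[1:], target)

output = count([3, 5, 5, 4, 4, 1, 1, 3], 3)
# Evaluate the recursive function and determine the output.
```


count([3, 5, 5, 4, 4, 1, 1, 3], 3)
lst[0]=3 == 3: 1 + count([5, 5, 4, 4, 1, 1, 3], 3)
lst[0]=5 != 3: 0 + count([5, 4, 4, 1, 1, 3], 3)
lst[0]=5 != 3: 0 + count([4, 4, 1, 1, 3], 3)
lst[0]=4 != 3: 0 + count([4, 1, 1, 3], 3)
lst[0]=4 != 3: 0 + count([1, 1, 3], 3)
lst[0]=1 != 3: 0 + count([1, 3], 3)
lst[0]=1 != 3: 0 + count([3], 3)
lst[0]=3 == 3: 1 + count([], 3)
= 2


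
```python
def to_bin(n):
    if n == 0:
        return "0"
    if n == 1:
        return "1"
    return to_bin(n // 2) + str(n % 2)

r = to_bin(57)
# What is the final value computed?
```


to_bin(57)
= to_bin(28) + "1"
= to_bin(14) + "0" + "1"
= to_bin(7) + "0" + "0" + "1"
= to_bin(3) + "1" + "0" + "0" + "1"
= to_bin(1) + "1" + "1" + "0" + "0" + "1"
= "1" + "1" + "1" + "0" + "0" + "1"
= "111001"


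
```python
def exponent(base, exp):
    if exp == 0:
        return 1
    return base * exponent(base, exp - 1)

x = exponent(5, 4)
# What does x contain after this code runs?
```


exponent(5, 4)
= 5 * exponent(5, 3)
= 5 * 5 * exponent(5, 2)
= 5 * 5 * 5 * exponent(5, 1)
= 5 * 5 * 5 * 5 * exponent(5, 0)
= 5 * 5 * 5 * 5 * 1
= 625


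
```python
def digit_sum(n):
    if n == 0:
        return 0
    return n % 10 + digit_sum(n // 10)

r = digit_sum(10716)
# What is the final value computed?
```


digit_sum(10716)
= 6 + digit_sum(1071)
= 6 + 1 + digit_sum(107)
= 6 + 1 + 7 + digit_sum(10)
= 6 + 1 + 7 + 0 + digit_sum(1)
= 6 + 1 + 7 + 0 + 1 + digit_sum(0)
= 6 + 1 + 7 + 0 + 1 + 0
= 15


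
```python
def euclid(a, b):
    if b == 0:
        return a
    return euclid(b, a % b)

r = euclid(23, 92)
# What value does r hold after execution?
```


euclid(23, 92)
= euclid(92, 23 % 92) = euclid(92, 23)
= euclid(23, 92 % 23) = euclid(23, 0)
b == 0, return a = 23


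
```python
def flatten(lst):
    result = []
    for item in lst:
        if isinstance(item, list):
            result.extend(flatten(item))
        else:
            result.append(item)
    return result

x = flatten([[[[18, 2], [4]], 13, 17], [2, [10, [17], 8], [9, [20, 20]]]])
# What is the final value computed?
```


flatten([[[[18, 2], [4]], 13, 17], [2, [10, [17], 8], [9, [20, 20]]]])
Processing each element:
  [[[18, 2], [4]], 13, 17] is a list -> flatten recursively -> [18, 2, 4, 13, 17]
  [2, [10, [17], 8], [9, [20, 20]]] is a list -> flatten recursively -> [2, 10, 17, 8, 9, 20, 20]
= [18, 2, 4, 13, 17, 2, 10, 17, 8, 9, 20, 20]


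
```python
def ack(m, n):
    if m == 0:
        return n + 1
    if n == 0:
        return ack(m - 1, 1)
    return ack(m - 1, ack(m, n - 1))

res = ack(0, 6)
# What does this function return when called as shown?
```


ack(0, 6)
m == 0: return 6 + 1 = 7
= 7


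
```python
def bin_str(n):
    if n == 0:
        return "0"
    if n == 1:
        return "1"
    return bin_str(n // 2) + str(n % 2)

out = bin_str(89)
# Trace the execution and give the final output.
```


bin_str(89)
= bin_str(44) + "1"
= bin_str(22) + "0" + "1"
= bin_str(11) + "0" + "0" + "1"
= bin_str(5) + "1" + "0" + "0" + "1"
= bin_str(2) + "1" + "1" + "0" + "0" + "1"
= bin_str(1) + "0" + "1" + "1" + "0" + "0" + "1"
= "1" + "0" + "1" + "1" + "0" + "0" + "1"
= "1011001"


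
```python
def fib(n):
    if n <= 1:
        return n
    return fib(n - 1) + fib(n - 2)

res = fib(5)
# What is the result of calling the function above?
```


fib(5)
= fib(4) + fib(3)
= (fib(3) + fib(2)) + fib(3)
Computing bottom-up: fib(0)=0, fib(1)=1, fib(2)=1, fib(3)=2, fib(4)=3, fib(5)=5
= 5


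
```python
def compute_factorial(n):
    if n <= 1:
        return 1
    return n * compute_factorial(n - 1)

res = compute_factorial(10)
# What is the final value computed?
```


compute_factorial(10)
= 10 * compute_factorial(9)
= 10 * 9 * compute_factorial(8)
= 10 * 9 * 8 * compute_factorial(7)
= 10 * 9 * 8 * 7 * compute_factorial(6)
= 10 * 9 * 8 * 7 * 6 * compute_factorial(5)
= 10 * 9 * 8 * 7 * 6 * 5 * compute_factorial(4)
= 10 * 9 * 8 * 7 * 6 * 5 * 4 * compute_factorial(3)
= 10 * 9 * 8 * 7 * 6 * 5 * 4 * 3 * compute_factorial(2)
= 10 * 9 * 8 * 7 * 6 * 5 * 4 * 3 * 2 * compute_factorial(1)
= 10 * 9 * 8 * 7 * 6 * 5 * 4 * 3 * 2 * 1
= 3628800


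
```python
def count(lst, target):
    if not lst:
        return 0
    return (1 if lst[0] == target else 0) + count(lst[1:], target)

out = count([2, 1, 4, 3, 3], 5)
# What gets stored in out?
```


count([2, 1, 4, 3, 3], 5)
lst[0]=2 != 5: 0 + count([1, 4, 3, 3], 5)
lst[0]=1 != 5: 0 + count([4, 3, 3], 5)
lst[0]=4 != 5: 0 + count([3, 3], 5)
lst[0]=3 != 5: 0 + count([3], 5)
lst[0]=3 != 5: 0 + count([], 5)
= 0


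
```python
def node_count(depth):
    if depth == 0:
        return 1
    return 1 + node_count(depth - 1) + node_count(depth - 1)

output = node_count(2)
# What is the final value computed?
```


node_count(2)
= 1 + node_count(1) + node_count(1)
= 1 + 2 * node_count(1)
node_count(k) = 2^(k+1) - 1
node_count(0) = 1
node_count(1) = 3
node_count(2) = 7
node_count(2) = 2^3 - 1 = 7


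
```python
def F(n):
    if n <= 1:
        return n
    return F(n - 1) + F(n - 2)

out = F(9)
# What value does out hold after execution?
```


F(9)
= F(8) + F(7)
= (F(7) + F(6)) + F(7)
Computing bottom-up: F(0)=0, F(1)=1, F(2)=1, F(3)=2, F(4)=3, F(5)=5, F(6)=8, F(7)=13, F(8)=21, F(9)=34
= 34


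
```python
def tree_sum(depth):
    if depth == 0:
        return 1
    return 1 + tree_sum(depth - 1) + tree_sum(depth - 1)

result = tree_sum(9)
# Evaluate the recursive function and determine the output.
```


tree_sum(9)
= 1 + tree_sum(8) + tree_sum(8)
= 1 + 2 * tree_sum(8)
tree_sum(k) = 2^(k+1) - 1
tree_sum(0) = 1
tree_sum(1) = 3
tree_sum(2) = 7
tree_sum(3) = 15
tree_sum(4) = 31
tree_sum(9) = 2^10 - 1 = 1023


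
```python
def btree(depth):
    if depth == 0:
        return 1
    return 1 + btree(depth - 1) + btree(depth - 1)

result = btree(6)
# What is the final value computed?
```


btree(6)
= 1 + btree(5) + btree(5)
= 1 + 2 * btree(5)
btree(k) = 2^(k+1) - 1
btree(0) = 1
btree(1) = 3
btree(2) = 7
btree(3) = 15
btree(4) = 31
btree(6) = 2^7 - 1 = 127


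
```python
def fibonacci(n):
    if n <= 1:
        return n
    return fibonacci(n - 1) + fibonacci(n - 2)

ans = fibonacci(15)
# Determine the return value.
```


fibonacci(15)
= fibonacci(14) + fibonacci(13)
= (fibonacci(13) + fibonacci(12)) + fibonacci(13)
Computing bottom-up: fibonacci(0)=0, fibonacci(1)=1, fibonacci(2)=1, fibonacci(3)=2, fibonacci(4)=3, fibonacci(5)=5, fibonacci(6)=8, fibonacci(7)=13, fibonacci(8)=21, fibonacci(9)=34, fibonacci(10)=55, fibonacci(11)=89, fibonacci(12)=144, fibonacci(13)=233, fibonacci(14)=377, fibonacci(15)=610
= 610


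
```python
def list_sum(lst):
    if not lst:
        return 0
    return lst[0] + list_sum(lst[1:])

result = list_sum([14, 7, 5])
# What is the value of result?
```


list_sum([14, 7, 5])
= 14 + list_sum([7, 5])
= 14 + 7 + list_sum([5])
= 14 + 7 + 5 + list_sum([])
= 14 + 7 + 5 + 0
= 26


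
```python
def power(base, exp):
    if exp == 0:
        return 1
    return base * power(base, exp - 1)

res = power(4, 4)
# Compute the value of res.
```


power(4, 4)
= 4 * power(4, 3)
= 4 * 4 * power(4, 2)
= 4 * 4 * 4 * power(4, 1)
= 4 * 4 * 4 * 4 * power(4, 0)
= 4 * 4 * 4 * 4 * 1
= 256


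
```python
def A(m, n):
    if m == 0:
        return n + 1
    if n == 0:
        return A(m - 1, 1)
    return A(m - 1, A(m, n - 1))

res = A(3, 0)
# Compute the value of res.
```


A(3, 0)
n == 0: return A(2, 1)
= A(2, 1) = 5
= 5


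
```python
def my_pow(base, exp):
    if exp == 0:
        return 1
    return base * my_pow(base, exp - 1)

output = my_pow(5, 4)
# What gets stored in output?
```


my_pow(5, 4)
= 5 * my_pow(5, 3)
= 5 * 5 * my_pow(5, 2)
= 5 * 5 * 5 * my_pow(5, 1)
= 5 * 5 * 5 * 5 * my_pow(5, 0)
= 5 * 5 * 5 * 5 * 1
= 625


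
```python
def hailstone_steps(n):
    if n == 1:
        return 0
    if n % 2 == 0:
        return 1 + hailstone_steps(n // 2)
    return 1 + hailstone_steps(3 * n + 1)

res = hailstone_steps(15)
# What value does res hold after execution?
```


hailstone_steps(15)
15 is odd -> 3*15+1 = 46 -> hailstone_steps(46)
46 is even -> hailstone_steps(23)
23 is odd -> 3*23+1 = 70 -> hailstone_steps(70)
70 is even -> hailstone_steps(35)
35 is odd -> 3*35+1 = 106 -> hailstone_steps(106)
106 is even -> hailstone_steps(53)
53 is odd -> 3*53+1 = 160 -> hailstone_steps(160)
160 is even -> hailstone_steps(80)
80 is even -> hailstone_steps(40)
40 is even -> hailstone_steps(20)
20 is even -> hailstone_steps(10)
10 is even -> hailstone_steps(5)
5 is odd -> 3*5+1 = 16 -> hailstone_steps(16)
16 is even -> hailstone_steps(8)
8 is even -> hailstone_steps(4)
4 is even -> hailstone_steps(2)
2 is even -> hailstone_steps(1)
Reached 1 after 17 steps
= 17


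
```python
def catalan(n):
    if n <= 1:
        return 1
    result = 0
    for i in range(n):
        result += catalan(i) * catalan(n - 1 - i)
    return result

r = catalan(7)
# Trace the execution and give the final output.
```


catalan(7)
= sum of catalan(i) * catalan(7-1-i) for i in 0..6
First compute sub-values bottom-up:
  catalan(0) = 1, catalan(1) = 1
  catalan(2) = 1*1 + 1*1 = 2
  catalan(3) = 1*2 + 1*1 + 2*1 = 5
  catalan(4) = 1*5 + 1*2 + 2*1 + 5*1 = 14
  catalan(5) = 1*14 + 1*5 + 2*2 + 5*1 + 14*1 = 42
  catalan(6) = 1*42 + 1*14 + 2*5 + 5*2 + 14*1 + 42*1 = 132
Now catalan(7):
  catalan(0)*catalan(6) = 1*132 = 132
  catalan(1)*catalan(5) = 1*42 = 42
  catalan(2)*catalan(4) = 2*14 = 28
  catalan(3)*catalan(3) = 5*5 = 25
  catalan(4)*catalan(2) = 14*2 = 28
  catalan(5)*catalan(1) = 42*1 = 42
  catalan(6)*catalan(0) = 132*1 = 132
= 132 + 42 + 28 + 25 + 28 + 42 + 132
= 429


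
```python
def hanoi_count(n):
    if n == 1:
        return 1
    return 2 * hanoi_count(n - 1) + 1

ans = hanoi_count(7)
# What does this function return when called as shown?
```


hanoi_count(7)
= 2 * hanoi_count(6) + 1
= 2 * (2 * hanoi_count(5) + 1) + 1
= 2 * (2 * (2 * hanoi_count(4) + 1) + 1) + 1
= 2 * (2 * (2 * (2 * hanoi_count(3) + 1) + 1) + 1) + 1
= 2 * (2 * (2 * (2 * (2 * hanoi_count(2) + 1) + 1) + 1) + 1) + 1
= 2 * (2 * (2 * (2 * (2 * (2 * hanoi_count(1) + 1) + 1) + 1) + 1) + 1) + 1
Now compute bottom-up:
hanoi_count(1) = 1
hanoi_count(2) = 2 * 1 + 1 = 3
hanoi_count(3) = 2 * 3 + 1 = 7
hanoi_count(4) = 2 * 7 + 1 = 15
hanoi_count(5) = 2 * 15 + 1 = 31
hanoi_count(6) = 2 * 31 + 1 = 63
hanoi_count(7) = 2 * 63 + 1 = 127
= 127


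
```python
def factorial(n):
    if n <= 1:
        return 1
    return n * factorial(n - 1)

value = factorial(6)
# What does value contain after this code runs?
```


factorial(6)
= 6 * factorial(5)
= 6 * 5 * factorial(4)
= 6 * 5 * 4 * factorial(3)
= 6 * 5 * 4 * 3 * factorial(2)
= 6 * 5 * 4 * 3 * 2 * factorial(1)
= 6 * 5 * 4 * 3 * 2 * 1
= 720


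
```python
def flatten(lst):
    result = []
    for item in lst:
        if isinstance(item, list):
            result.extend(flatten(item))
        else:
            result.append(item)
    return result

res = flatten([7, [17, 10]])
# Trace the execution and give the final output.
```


flatten([7, [17, 10]])
Processing each element:
  7 is not a list -> append 7
  [17, 10] is a list -> flatten recursively -> [17, 10]
= [7, 17, 10]


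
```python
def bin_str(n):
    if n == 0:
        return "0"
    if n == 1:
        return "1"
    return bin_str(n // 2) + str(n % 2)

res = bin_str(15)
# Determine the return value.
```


bin_str(15)
= bin_str(7) + "1"
= bin_str(3) + "1" + "1"
= bin_str(1) + "1" + "1" + "1"
= "1" + "1" + "1" + "1"
= "1111"


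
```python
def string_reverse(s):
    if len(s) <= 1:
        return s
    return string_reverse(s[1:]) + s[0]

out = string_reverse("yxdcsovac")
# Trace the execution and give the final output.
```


string_reverse("yxdcsovac")
= string_reverse("xdcsovac") + "y"
= string_reverse("dcsovac") + "x" + "y"
= string_reverse("csovac") + "d" + "x" + "y"
= string_reverse("sovac") + "c" + "d" + "x" + "y"
= string_reverse("ovac") + "s" + "c" + "d" + "x" + "y"
= string_reverse("vac") + "o" + "s" + "c" + "d" + "x" + "y"
= string_reverse("ac") + "v" + "o" + "s" + "c" + "d" + "x" + "y"
= string_reverse("c") + "a" + "v" + "o" + "s" + "c" + "d" + "x" + "y"
= "c" + "a" + "v" + "o" + "s" + "c" + "d" + "x" + "y"
= "cavoscdxy"


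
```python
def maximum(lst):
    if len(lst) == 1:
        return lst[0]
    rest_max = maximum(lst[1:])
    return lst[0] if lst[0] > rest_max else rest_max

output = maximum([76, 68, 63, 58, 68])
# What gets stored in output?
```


maximum([76, 68, 63, 58, 68])
= compare 76 with maximum([68, 63, 58, 68])
= compare 68 with maximum([63, 58, 68])
= compare 63 with maximum([58, 68])
= compare 58 with maximum([68])
Base: maximum([68]) = 68
compare 58 with 68: max = 68
compare 63 with 68: max = 68
compare 68 with 68: max = 68
compare 76 with 68: max = 76
= 76


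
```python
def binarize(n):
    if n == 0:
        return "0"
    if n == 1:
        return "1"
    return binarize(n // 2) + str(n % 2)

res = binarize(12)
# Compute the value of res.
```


binarize(12)
= binarize(6) + "0"
= binarize(3) + "0" + "0"
= binarize(1) + "1" + "0" + "0"
= "1" + "1" + "0" + "0"
= "1100"


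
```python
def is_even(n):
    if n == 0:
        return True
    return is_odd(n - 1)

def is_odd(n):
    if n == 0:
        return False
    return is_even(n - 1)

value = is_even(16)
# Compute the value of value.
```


is_even(16)
= is_odd(15)
= is_even(14)
= is_odd(13)
= is_even(12)
= is_odd(11)
= is_even(10)
= is_odd(9)
= is_even(8)
= is_odd(7)
= is_even(6)
= is_odd(5)
= is_even(4)
= is_odd(3)
= is_even(2)
= is_odd(1)
= is_even(0)
n == 0: return True
= True


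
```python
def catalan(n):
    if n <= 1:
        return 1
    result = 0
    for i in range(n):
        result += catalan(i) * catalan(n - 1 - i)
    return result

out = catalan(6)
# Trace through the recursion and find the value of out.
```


catalan(6)
= sum of catalan(i) * catalan(6-1-i) for i in 0..5
First compute sub-values bottom-up:
  catalan(0) = 1, catalan(1) = 1
  catalan(2) = 1*1 + 1*1 = 2
  catalan(3) = 1*2 + 1*1 + 2*1 = 5
  catalan(4) = 1*5 + 1*2 + 2*1 + 5*1 = 14
  catalan(5) = 1*14 + 1*5 + 2*2 + 5*1 + 14*1 = 42
Now catalan(6):
  catalan(0)*catalan(5) = 1*42 = 42
  catalan(1)*catalan(4) = 1*14 = 14
  catalan(2)*catalan(3) = 2*5 = 10
  catalan(3)*catalan(2) = 5*2 = 10
  catalan(4)*catalan(1) = 14*1 = 14
  catalan(5)*catalan(0) = 42*1 = 42
= 42 + 14 + 10 + 10 + 14 + 42
= 132


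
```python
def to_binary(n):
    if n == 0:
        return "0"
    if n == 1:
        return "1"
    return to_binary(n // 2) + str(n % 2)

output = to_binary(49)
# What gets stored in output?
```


to_binary(49)
= to_binary(24) + "1"
= to_binary(12) + "0" + "1"
= to_binary(6) + "0" + "0" + "1"
= to_binary(3) + "0" + "0" + "0" + "1"
= to_binary(1) + "1" + "0" + "0" + "0" + "1"
= "1" + "1" + "0" + "0" + "0" + "1"
= "110001"


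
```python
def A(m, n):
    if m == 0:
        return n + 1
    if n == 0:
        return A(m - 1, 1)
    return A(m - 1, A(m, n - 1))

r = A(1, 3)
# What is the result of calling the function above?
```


A(1, 3)
= A(0, A(1, 2))
First compute A(1, 2) = 4
= A(0, 4)
= 5


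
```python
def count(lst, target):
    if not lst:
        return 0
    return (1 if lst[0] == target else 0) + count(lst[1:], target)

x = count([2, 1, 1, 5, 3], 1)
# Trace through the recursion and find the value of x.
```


count([2, 1, 1, 5, 3], 1)
lst[0]=2 != 1: 0 + count([1, 1, 5, 3], 1)
lst[0]=1 == 1: 1 + count([1, 5, 3], 1)
lst[0]=1 == 1: 1 + count([5, 3], 1)
lst[0]=5 != 1: 0 + count([3], 1)
lst[0]=3 != 1: 0 + count([], 1)
= 2


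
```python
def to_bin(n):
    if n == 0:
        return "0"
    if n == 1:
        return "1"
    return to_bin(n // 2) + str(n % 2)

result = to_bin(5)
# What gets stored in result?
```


to_bin(5)
= to_bin(2) + "1"
= to_bin(1) + "0" + "1"
= "1" + "0" + "1"
= "101"


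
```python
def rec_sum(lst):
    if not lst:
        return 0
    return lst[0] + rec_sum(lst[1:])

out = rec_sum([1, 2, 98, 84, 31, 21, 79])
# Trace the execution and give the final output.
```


rec_sum([1, 2, 98, 84, 31, 21, 79])
= 1 + rec_sum([2, 98, 84, 31, 21, 79])
= 1 + 2 + rec_sum([98, 84, 31, 21, 79])
= 1 + 2 + 98 + rec_sum([84, 31, 21, 79])
= 1 + 2 + 98 + 84 + rec_sum([31, 21, 79])
= 1 + 2 + 98 + 84 + 31 + rec_sum([21, 79])
= 1 + 2 + 98 + 84 + 31 + 21 + rec_sum([79])
= 1 + 2 + 98 + 84 + 31 + 21 + 79 + rec_sum([])
= 1 + 2 + 98 + 84 + 31 + 21 + 79 + 0
= 316


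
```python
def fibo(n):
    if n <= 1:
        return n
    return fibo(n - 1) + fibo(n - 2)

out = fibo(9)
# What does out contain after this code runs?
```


fibo(9)
= fibo(8) + fibo(7)
= (fibo(7) + fibo(6)) + fibo(7)
Computing bottom-up: fibo(0)=0, fibo(1)=1, fibo(2)=1, fibo(3)=2, fibo(4)=3, fibo(5)=5, fibo(6)=8, fibo(7)=13, fibo(8)=21, fibo(9)=34
= 34


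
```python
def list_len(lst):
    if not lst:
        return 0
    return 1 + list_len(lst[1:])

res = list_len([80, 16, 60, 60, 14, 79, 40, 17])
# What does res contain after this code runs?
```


list_len([80, 16, 60, 60, 14, 79, 40, 17])
= 1 + list_len([16, 60, 60, 14, 79, 40, 17])
= 1 + 1 + list_len([60, 60, 14, 79, 40, 17])
= 1 + 1 + 1 + list_len([60, 14, 79, 40, 17])
= 1 + 1 + 1 + 1 + list_len([14, 79, 40, 17])
= 1 + 1 + 1 + 1 + 1 + list_len([79, 40, 17])
= 1 + 1 + 1 + 1 + 1 + 1 + list_len([40, 17])
= 1 + 1 + 1 + 1 + 1 + 1 + 1 + list_len([17])
= 1 + 1 + 1 + 1 + 1 + 1 + 1 + 1 + list_len([])
= 1 + 1 + 1 + 1 + 1 + 1 + 1 + 1 + 0
= 8


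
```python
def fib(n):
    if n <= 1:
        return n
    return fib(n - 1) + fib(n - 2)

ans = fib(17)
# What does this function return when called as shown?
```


fib(17)
= fib(16) + fib(15)
= (fib(15) + fib(14)) + fib(15)
Computing bottom-up: fib(0)=0, fib(1)=1, fib(2)=1, fib(3)=2, fib(4)=3, fib(5)=5, fib(6)=8, fib(7)=13, fib(8)=21, fib(9)=34, fib(10)=55, fib(11)=89, fib(12)=144, fib(13)=233, fib(14)=377, fib(15)=610, fib(16)=987, fib(17)=1597
= 1597


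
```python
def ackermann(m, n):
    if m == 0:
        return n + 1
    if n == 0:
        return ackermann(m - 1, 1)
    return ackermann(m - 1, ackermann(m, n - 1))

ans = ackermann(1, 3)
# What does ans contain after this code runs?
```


ackermann(1, 3)
= ackermann(0, ackermann(1, 2))
First compute ackermann(1, 2) = 4
= ackermann(0, 4)
= 5


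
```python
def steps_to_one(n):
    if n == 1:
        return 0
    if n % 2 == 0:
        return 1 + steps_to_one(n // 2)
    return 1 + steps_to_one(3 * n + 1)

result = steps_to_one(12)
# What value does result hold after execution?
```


steps_to_one(12)
12 is even -> steps_to_one(6)
6 is even -> steps_to_one(3)
3 is odd -> 3*3+1 = 10 -> steps_to_one(10)
10 is even -> steps_to_one(5)
5 is odd -> 3*5+1 = 16 -> steps_to_one(16)
16 is even -> steps_to_one(8)
8 is even -> steps_to_one(4)
4 is even -> steps_to_one(2)
2 is even -> steps_to_one(1)
Reached 1 after 9 steps
= 9


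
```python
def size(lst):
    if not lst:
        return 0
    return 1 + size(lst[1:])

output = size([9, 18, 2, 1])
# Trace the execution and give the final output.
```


size([9, 18, 2, 1])
= 1 + size([18, 2, 1])
= 1 + 1 + size([2, 1])
= 1 + 1 + 1 + size([1])
= 1 + 1 + 1 + 1 + size([])
= 1 + 1 + 1 + 1 + 0
= 4


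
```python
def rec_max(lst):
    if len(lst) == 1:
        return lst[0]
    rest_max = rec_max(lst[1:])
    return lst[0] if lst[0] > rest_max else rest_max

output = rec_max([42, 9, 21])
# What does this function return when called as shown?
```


rec_max([42, 9, 21])
= compare 42 with rec_max([9, 21])
= compare 9 with rec_max([21])
Base: rec_max([21]) = 21
compare 9 with 21: max = 21
compare 42 with 21: max = 42
= 42


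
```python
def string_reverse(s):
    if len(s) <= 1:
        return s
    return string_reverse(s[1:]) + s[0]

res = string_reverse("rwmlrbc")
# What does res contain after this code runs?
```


string_reverse("rwmlrbc")
= string_reverse("wmlrbc") + "r"
= string_reverse("mlrbc") + "w" + "r"
= string_reverse("lrbc") + "m" + "w" + "r"
= string_reverse("rbc") + "l" + "m" + "w" + "r"
= string_reverse("bc") + "r" + "l" + "m" + "w" + "r"
= string_reverse("c") + "b" + "r" + "l" + "m" + "w" + "r"
= "c" + "b" + "r" + "l" + "m" + "w" + "r"
= "cbrlmwr"


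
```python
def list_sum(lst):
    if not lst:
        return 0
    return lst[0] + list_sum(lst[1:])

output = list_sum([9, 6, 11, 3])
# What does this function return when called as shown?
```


list_sum([9, 6, 11, 3])
= 9 + list_sum([6, 11, 3])
= 9 + 6 + list_sum([11, 3])
= 9 + 6 + 11 + list_sum([3])
= 9 + 6 + 11 + 3 + list_sum([])
= 9 + 6 + 11 + 3 + 0
= 29


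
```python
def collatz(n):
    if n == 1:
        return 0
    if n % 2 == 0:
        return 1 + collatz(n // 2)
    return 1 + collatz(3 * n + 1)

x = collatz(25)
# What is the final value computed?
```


collatz(25)
25 is odd -> 3*25+1 = 76 -> collatz(76)
76 is even -> collatz(38)
38 is even -> collatz(19)
19 is odd -> 3*19+1 = 58 -> collatz(58)
58 is even -> collatz(29)
29 is odd -> 3*29+1 = 88 -> collatz(88)
88 is even -> collatz(44)
44 is even -> collatz(22)
22 is even -> collatz(11)
11 is odd -> 3*11+1 = 34 -> collatz(34)
34 is even -> collatz(17)
17 is odd -> 3*17+1 = 52 -> collatz(52)
52 is even -> collatz(26)
26 is even -> collatz(13)
13 is odd -> 3*13+1 = 40 -> collatz(40)
40 is even -> collatz(20)
20 is even -> collatz(10)
10 is even -> collatz(5)
5 is odd -> 3*5+1 = 16 -> collatz(16)
16 is even -> collatz(8)
8 is even -> collatz(4)
4 is even -> collatz(2)
2 is even -> collatz(1)
Reached 1 after 23 steps
= 23


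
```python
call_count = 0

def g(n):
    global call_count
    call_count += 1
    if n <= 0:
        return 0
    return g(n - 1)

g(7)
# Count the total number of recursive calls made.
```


g(7) calls g(6) calls ... calls g(0)
Total calls: 7 + 1 (for base case) = 8


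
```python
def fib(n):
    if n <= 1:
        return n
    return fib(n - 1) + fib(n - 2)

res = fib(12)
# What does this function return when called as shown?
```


fib(12)
= fib(11) + fib(10)
= (fib(10) + fib(9)) + fib(10)
Computing bottom-up: fib(0)=0, fib(1)=1, fib(2)=1, fib(3)=2, fib(4)=3, fib(5)=5, fib(6)=8, fib(7)=13, fib(8)=21, fib(9)=34, fib(10)=55, fib(11)=89, fib(12)=144
= 144


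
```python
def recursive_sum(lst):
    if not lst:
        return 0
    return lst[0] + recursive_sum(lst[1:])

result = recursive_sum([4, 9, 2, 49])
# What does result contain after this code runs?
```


recursive_sum([4, 9, 2, 49])
= 4 + recursive_sum([9, 2, 49])
= 4 + 9 + recursive_sum([2, 49])
= 4 + 9 + 2 + recursive_sum([49])
= 4 + 9 + 2 + 49 + recursive_sum([])
= 4 + 9 + 2 + 49 + 0
= 64


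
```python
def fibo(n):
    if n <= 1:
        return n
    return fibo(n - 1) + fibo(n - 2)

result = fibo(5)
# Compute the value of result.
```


fibo(5)
= fibo(4) + fibo(3)
= (fibo(3) + fibo(2)) + fibo(3)
Computing bottom-up: fibo(0)=0, fibo(1)=1, fibo(2)=1, fibo(3)=2, fibo(4)=3, fibo(5)=5
= 5


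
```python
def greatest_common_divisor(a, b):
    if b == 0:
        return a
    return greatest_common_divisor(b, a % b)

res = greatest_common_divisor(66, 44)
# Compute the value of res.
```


greatest_common_divisor(66, 44)
= greatest_common_divisor(44, 66 % 44) = greatest_common_divisor(44, 22)
= greatest_common_divisor(22, 44 % 22) = greatest_common_divisor(22, 0)
b == 0, return a = 22


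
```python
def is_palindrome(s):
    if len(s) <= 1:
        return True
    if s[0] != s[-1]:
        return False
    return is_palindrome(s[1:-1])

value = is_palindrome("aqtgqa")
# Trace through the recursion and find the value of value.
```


is_palindrome("aqtgqa")
"aqtgqa": s[0]='a' == s[-1]='a' -> is_palindrome("qtgq")
"qtgq": s[0]='q' == s[-1]='q' -> is_palindrome("tg")
"tg": s[0]='t' != s[-1]='g' -> False
= False


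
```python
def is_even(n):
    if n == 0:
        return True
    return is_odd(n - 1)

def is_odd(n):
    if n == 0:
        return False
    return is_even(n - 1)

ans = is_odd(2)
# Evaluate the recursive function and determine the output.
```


is_odd(2)
= is_even(1)
= is_odd(0)
n == 0: return False
= False


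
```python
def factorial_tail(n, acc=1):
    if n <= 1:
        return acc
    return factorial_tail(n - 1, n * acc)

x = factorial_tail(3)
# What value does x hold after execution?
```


factorial_tail(3, 1)
= factorial_tail(2, 3 * 1) = factorial_tail(2, 3)
= factorial_tail(1, 2 * 3) = factorial_tail(1, 6)
n <= 1, return acc = 6


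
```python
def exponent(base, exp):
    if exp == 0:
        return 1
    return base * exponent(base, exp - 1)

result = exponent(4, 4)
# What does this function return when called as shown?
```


exponent(4, 4)
= 4 * exponent(4, 3)
= 4 * 4 * exponent(4, 2)
= 4 * 4 * 4 * exponent(4, 1)
= 4 * 4 * 4 * 4 * exponent(4, 0)
= 4 * 4 * 4 * 4 * 1
= 256


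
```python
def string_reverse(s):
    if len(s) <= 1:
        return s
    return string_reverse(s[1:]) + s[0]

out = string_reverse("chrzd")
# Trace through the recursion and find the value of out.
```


string_reverse("chrzd")
= string_reverse("hrzd") + "c"
= string_reverse("rzd") + "h" + "c"
= string_reverse("zd") + "r" + "h" + "c"
= string_reverse("d") + "z" + "r" + "h" + "c"
= "d" + "z" + "r" + "h" + "c"
= "dzrhc"


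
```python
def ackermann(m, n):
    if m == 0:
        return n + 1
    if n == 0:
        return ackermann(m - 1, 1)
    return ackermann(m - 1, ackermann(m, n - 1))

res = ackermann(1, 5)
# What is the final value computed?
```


ackermann(1, 5)
= ackermann(0, ackermann(1, 4))
First compute ackermann(1, 4) = 6
= ackermann(0, 6)
= 7


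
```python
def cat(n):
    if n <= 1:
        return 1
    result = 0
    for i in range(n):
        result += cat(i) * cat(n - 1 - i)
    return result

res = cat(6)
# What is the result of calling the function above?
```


cat(6)
= sum of cat(i) * cat(6-1-i) for i in 0..5
First compute sub-values bottom-up:
  cat(0) = 1, cat(1) = 1
  cat(2) = 1*1 + 1*1 = 2
  cat(3) = 1*2 + 1*1 + 2*1 = 5
  cat(4) = 1*5 + 1*2 + 2*1 + 5*1 = 14
  cat(5) = 1*14 + 1*5 + 2*2 + 5*1 + 14*1 = 42
Now cat(6):
  cat(0)*cat(5) = 1*42 = 42
  cat(1)*cat(4) = 1*14 = 14
  cat(2)*cat(3) = 2*5 = 10
  cat(3)*cat(2) = 5*2 = 10
  cat(4)*cat(1) = 14*1 = 14
  cat(5)*cat(0) = 42*1 = 42
= 42 + 14 + 10 + 10 + 14 + 42
= 132


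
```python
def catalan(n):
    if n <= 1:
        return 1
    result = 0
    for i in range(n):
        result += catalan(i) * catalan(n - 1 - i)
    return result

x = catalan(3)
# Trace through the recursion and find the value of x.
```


catalan(3)
= sum of catalan(i) * catalan(3-1-i) for i in 0..2
First compute sub-values bottom-up:
  catalan(0) = 1, catalan(1) = 1
  catalan(2) = 1*1 + 1*1 = 2
Now catalan(3):
  catalan(0)*catalan(2) = 1*2 = 2
  catalan(1)*catalan(1) = 1*1 = 1
  catalan(2)*catalan(0) = 2*1 = 2
= 2 + 1 + 2
= 5


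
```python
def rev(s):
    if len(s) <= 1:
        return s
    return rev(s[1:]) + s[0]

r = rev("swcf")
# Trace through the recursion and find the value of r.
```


rev("swcf")
= rev("wcf") + "s"
= rev("cf") + "w" + "s"
= rev("f") + "c" + "w" + "s"
= "f" + "c" + "w" + "s"
= "fcws"


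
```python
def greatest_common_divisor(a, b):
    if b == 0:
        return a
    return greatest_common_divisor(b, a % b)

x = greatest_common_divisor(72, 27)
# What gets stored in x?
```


greatest_common_divisor(72, 27)
= greatest_common_divisor(27, 72 % 27) = greatest_common_divisor(27, 18)
= greatest_common_divisor(18, 27 % 18) = greatest_common_divisor(18, 9)
= greatest_common_divisor(9, 18 % 9) = greatest_common_divisor(9, 0)
b == 0, return a = 9


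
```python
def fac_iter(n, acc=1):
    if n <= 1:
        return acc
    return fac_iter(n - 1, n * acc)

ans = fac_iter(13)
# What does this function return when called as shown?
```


fac_iter(13, 1)
= fac_iter(12, 13 * 1) = fac_iter(12, 13)
= fac_iter(11, 12 * 13) = fac_iter(11, 156)
= fac_iter(10, 11 * 156) = fac_iter(10, 1716)
= fac_iter(9, 10 * 1716) = fac_iter(9, 17160)
= fac_iter(8, 9 * 17160) = fac_iter(8, 154440)
= fac_iter(7, 8 * 154440) = fac_iter(7, 1235520)
= fac_iter(6, 7 * 1235520) = fac_iter(6, 8648640)
= fac_iter(5, 6 * 8648640) = fac_iter(5, 51891840)
= fac_iter(4, 5 * 51891840) = fac_iter(4, 259459200)
= fac_iter(3, 4 * 259459200) = fac_iter(3, 1037836800)
= fac_iter(2, 3 * 1037836800) = fac_iter(2, 3113510400)
= fac_iter(1, 2 * 3113510400) = fac_iter(1, 6227020800)
n <= 1, return acc = 6227020800


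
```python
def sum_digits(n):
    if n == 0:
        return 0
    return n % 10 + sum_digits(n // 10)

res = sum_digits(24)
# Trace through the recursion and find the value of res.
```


sum_digits(24)
= 4 + sum_digits(2)
= 4 + 2 + sum_digits(0)
= 4 + 2 + 0
= 6


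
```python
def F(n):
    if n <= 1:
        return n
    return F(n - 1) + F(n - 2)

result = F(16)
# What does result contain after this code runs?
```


F(16)
= F(15) + F(14)
= (F(14) + F(13)) + F(14)
Computing bottom-up: F(0)=0, F(1)=1, F(2)=1, F(3)=2, F(4)=3, F(5)=5, F(6)=8, F(7)=13, F(8)=21, F(9)=34, F(10)=55, F(11)=89, F(12)=144, F(13)=233, F(14)=377, F(15)=610, F(16)=987
= 987


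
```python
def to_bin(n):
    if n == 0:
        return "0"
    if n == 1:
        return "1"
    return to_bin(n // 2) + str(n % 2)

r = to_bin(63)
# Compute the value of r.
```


to_bin(63)
= to_bin(31) + "1"
= to_bin(15) + "1" + "1"
= to_bin(7) + "1" + "1" + "1"
= to_bin(3) + "1" + "1" + "1" + "1"
= to_bin(1) + "1" + "1" + "1" + "1" + "1"
= "1" + "1" + "1" + "1" + "1" + "1"
= "111111"


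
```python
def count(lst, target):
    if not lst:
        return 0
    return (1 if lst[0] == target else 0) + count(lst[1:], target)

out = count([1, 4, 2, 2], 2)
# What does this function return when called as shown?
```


count([1, 4, 2, 2], 2)
lst[0]=1 != 2: 0 + count([4, 2, 2], 2)
lst[0]=4 != 2: 0 + count([2, 2], 2)
lst[0]=2 == 2: 1 + count([2], 2)
lst[0]=2 == 2: 1 + count([], 2)
= 2


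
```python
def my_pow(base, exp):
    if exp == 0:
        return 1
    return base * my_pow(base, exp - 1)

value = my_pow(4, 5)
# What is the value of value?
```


my_pow(4, 5)
= 4 * my_pow(4, 4)
= 4 * 4 * my_pow(4, 3)
= 4 * 4 * 4 * my_pow(4, 2)
= 4 * 4 * 4 * 4 * my_pow(4, 1)
= 4 * 4 * 4 * 4 * 4 * my_pow(4, 0)
= 4 * 4 * 4 * 4 * 4 * 1
= 1024


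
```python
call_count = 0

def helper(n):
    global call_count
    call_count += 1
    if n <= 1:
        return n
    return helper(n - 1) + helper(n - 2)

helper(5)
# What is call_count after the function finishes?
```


helper(5) calls helper(4) and helper(3); each non-base call branches into two more.
Let C(k) = total number of calls made by helper(k), including the call to helper(k) itself.
Base cases: C(0) = 1, C(1) = 1
Recurrence: C(k) = 1 + C(k-1) + C(k-2)
  C(2) = 1 + C(1) + C(0) = 1 + 1 + 1 = 3
  C(3) = 1 + C(2) + C(1) = 1 + 3 + 1 = 5
  C(4) = 1 + C(3) + C(2) = 1 + 5 + 3 = 9
  C(5) = 1 + C(4) + C(3) = 1 + 9 + 5 = 15
Total calls = C(5) = 15


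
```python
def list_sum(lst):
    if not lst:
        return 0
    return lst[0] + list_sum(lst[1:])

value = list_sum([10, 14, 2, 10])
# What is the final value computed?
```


list_sum([10, 14, 2, 10])
= 10 + list_sum([14, 2, 10])
= 10 + 14 + list_sum([2, 10])
= 10 + 14 + 2 + list_sum([10])
= 10 + 14 + 2 + 10 + list_sum([])
= 10 + 14 + 2 + 10 + 0
= 36


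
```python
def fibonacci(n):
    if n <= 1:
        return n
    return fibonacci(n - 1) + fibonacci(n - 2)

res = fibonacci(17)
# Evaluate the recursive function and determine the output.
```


fibonacci(17)
= fibonacci(16) + fibonacci(15)
= (fibonacci(15) + fibonacci(14)) + fibonacci(15)
Computing bottom-up: fibonacci(0)=0, fibonacci(1)=1, fibonacci(2)=1, fibonacci(3)=2, fibonacci(4)=3, fibonacci(5)=5, fibonacci(6)=8, fibonacci(7)=13, fibonacci(8)=21, fibonacci(9)=34, fibonacci(10)=55, fibonacci(11)=89, fibonacci(12)=144, fibonacci(13)=233, fibonacci(14)=377, fibonacci(15)=610, fibonacci(16)=987, fibonacci(17)=1597
= 1597


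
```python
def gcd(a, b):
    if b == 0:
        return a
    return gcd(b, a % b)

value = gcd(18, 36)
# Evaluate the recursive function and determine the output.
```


gcd(18, 36)
= gcd(36, 18 % 36) = gcd(36, 18)
= gcd(18, 36 % 18) = gcd(18, 0)
b == 0, return a = 18


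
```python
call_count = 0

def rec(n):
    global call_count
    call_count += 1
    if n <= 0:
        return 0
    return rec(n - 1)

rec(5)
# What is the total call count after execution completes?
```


rec(5) calls rec(4) calls ... calls rec(0)
Total calls: 5 + 1 (for base case) = 6
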